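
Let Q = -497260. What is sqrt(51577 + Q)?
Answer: I*sqrt(445683) ≈ 667.59*I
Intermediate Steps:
sqrt(51577 + Q) = sqrt(51577 - 497260) = sqrt(-445683) = I*sqrt(445683)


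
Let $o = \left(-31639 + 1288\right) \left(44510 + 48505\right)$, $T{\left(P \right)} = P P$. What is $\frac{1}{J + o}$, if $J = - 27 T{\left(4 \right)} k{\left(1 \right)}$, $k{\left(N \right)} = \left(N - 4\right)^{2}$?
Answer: $- \frac{1}{2823102153} \approx -3.5422 \cdot 10^{-10}$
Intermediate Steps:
$k{\left(N \right)} = \left(-4 + N\right)^{2}$
$T{\left(P \right)} = P^{2}$
$o = -2823098265$ ($o = \left(-30351\right) 93015 = -2823098265$)
$J = -3888$ ($J = - 27 \cdot 4^{2} \left(-4 + 1\right)^{2} = \left(-27\right) 16 \left(-3\right)^{2} = \left(-432\right) 9 = -3888$)
$\frac{1}{J + o} = \frac{1}{-3888 - 2823098265} = \frac{1}{-2823102153} = - \frac{1}{2823102153}$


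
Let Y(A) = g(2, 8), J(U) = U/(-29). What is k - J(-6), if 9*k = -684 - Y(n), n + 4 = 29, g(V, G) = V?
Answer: -19948/261 ≈ -76.429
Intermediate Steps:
J(U) = -U/29 (J(U) = U*(-1/29) = -U/29)
n = 25 (n = -4 + 29 = 25)
Y(A) = 2
k = -686/9 (k = (-684 - 1*2)/9 = (-684 - 2)/9 = (1/9)*(-686) = -686/9 ≈ -76.222)
k - J(-6) = -686/9 - (-1)*(-6)/29 = -686/9 - 1*6/29 = -686/9 - 6/29 = -19948/261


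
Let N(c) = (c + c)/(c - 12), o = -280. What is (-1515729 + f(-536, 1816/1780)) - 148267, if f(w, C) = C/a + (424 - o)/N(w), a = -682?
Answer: -16914047032109/10166915 ≈ -1.6636e+6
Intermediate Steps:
N(c) = 2*c/(-12 + c) (N(c) = (2*c)/(-12 + c) = 2*c/(-12 + c))
f(w, C) = -C/682 + 352*(-12 + w)/w (f(w, C) = C/(-682) + (424 - 1*(-280))/((2*w/(-12 + w))) = C*(-1/682) + (424 + 280)*((-12 + w)/(2*w)) = -C/682 + 704*((-12 + w)/(2*w)) = -C/682 + 352*(-12 + w)/w)
(-1515729 + f(-536, 1816/1780)) - 148267 = (-1515729 + (352 - 4224/(-536) - 908/(341*1780))) - 148267 = (-1515729 + (352 - 4224*(-1/536) - 908/(341*1780))) - 148267 = (-1515729 + (352 + 528/67 - 1/682*454/445)) - 148267 = (-1515729 + (352 + 528/67 - 227/151745)) - 148267 = (-1515729 + 3658860231/10166915) - 148267 = -15406629045804/10166915 - 148267 = -16914047032109/10166915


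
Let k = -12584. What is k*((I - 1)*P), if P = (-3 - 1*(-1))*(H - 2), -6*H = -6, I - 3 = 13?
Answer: -377520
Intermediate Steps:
I = 16 (I = 3 + 13 = 16)
H = 1 (H = -⅙*(-6) = 1)
P = 2 (P = (-3 - 1*(-1))*(1 - 2) = (-3 + 1)*(-1) = -2*(-1) = 2)
k*((I - 1)*P) = -12584*(16 - 1)*2 = -188760*2 = -12584*30 = -377520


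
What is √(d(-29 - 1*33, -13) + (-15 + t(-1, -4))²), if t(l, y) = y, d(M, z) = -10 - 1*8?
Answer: 7*√7 ≈ 18.520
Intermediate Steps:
d(M, z) = -18 (d(M, z) = -10 - 8 = -18)
√(d(-29 - 1*33, -13) + (-15 + t(-1, -4))²) = √(-18 + (-15 - 4)²) = √(-18 + (-19)²) = √(-18 + 361) = √343 = 7*√7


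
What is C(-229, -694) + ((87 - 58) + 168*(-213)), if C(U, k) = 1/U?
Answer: -8187896/229 ≈ -35755.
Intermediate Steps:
C(-229, -694) + ((87 - 58) + 168*(-213)) = 1/(-229) + ((87 - 58) + 168*(-213)) = -1/229 + (29 - 35784) = -1/229 - 35755 = -8187896/229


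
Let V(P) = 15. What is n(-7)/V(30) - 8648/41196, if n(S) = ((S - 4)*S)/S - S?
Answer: -24542/51495 ≈ -0.47659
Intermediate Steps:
n(S) = -4 (n(S) = ((-4 + S)*S)/S - S = (S*(-4 + S))/S - S = (-4 + S) - S = -4)
n(-7)/V(30) - 8648/41196 = -4/15 - 8648/41196 = -4*1/15 - 8648*1/41196 = -4/15 - 2162/10299 = -24542/51495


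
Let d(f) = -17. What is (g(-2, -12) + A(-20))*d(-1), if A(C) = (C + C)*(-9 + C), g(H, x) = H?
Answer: -19686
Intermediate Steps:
A(C) = 2*C*(-9 + C) (A(C) = (2*C)*(-9 + C) = 2*C*(-9 + C))
(g(-2, -12) + A(-20))*d(-1) = (-2 + 2*(-20)*(-9 - 20))*(-17) = (-2 + 2*(-20)*(-29))*(-17) = (-2 + 1160)*(-17) = 1158*(-17) = -19686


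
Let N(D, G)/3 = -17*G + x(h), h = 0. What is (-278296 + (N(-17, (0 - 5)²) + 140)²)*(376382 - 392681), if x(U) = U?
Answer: -16460832771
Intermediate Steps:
N(D, G) = -51*G (N(D, G) = 3*(-17*G + 0) = 3*(-17*G) = -51*G)
(-278296 + (N(-17, (0 - 5)²) + 140)²)*(376382 - 392681) = (-278296 + (-51*(0 - 5)² + 140)²)*(376382 - 392681) = (-278296 + (-51*(-5)² + 140)²)*(-16299) = (-278296 + (-51*25 + 140)²)*(-16299) = (-278296 + (-1275 + 140)²)*(-16299) = (-278296 + (-1135)²)*(-16299) = (-278296 + 1288225)*(-16299) = 1009929*(-16299) = -16460832771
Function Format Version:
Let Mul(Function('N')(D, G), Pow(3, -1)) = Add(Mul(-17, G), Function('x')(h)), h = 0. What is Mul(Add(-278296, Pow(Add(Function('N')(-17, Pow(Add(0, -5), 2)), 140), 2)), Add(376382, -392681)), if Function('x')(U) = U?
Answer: -16460832771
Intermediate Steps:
Function('N')(D, G) = Mul(-51, G) (Function('N')(D, G) = Mul(3, Add(Mul(-17, G), 0)) = Mul(3, Mul(-17, G)) = Mul(-51, G))
Mul(Add(-278296, Pow(Add(Function('N')(-17, Pow(Add(0, -5), 2)), 140), 2)), Add(376382, -392681)) = Mul(Add(-278296, Pow(Add(Mul(-51, Pow(Add(0, -5), 2)), 140), 2)), Add(376382, -392681)) = Mul(Add(-278296, Pow(Add(Mul(-51, Pow(-5, 2)), 140), 2)), -16299) = Mul(Add(-278296, Pow(Add(Mul(-51, 25), 140), 2)), -16299) = Mul(Add(-278296, Pow(Add(-1275, 140), 2)), -16299) = Mul(Add(-278296, Pow(-1135, 2)), -16299) = Mul(Add(-278296, 1288225), -16299) = Mul(1009929, -16299) = -16460832771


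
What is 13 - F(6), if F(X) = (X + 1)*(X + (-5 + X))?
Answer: -36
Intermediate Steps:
F(X) = (1 + X)*(-5 + 2*X)
13 - F(6) = 13 - (-5 - 3*6 + 2*6²) = 13 - (-5 - 18 + 2*36) = 13 - (-5 - 18 + 72) = 13 - 1*49 = 13 - 49 = -36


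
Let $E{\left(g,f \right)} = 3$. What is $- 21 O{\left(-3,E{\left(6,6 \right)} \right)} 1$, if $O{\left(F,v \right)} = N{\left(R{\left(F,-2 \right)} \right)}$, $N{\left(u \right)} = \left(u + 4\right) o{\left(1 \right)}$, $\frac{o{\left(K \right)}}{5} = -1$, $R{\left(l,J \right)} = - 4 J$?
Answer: $1260$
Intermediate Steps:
$o{\left(K \right)} = -5$ ($o{\left(K \right)} = 5 \left(-1\right) = -5$)
$N{\left(u \right)} = -20 - 5 u$ ($N{\left(u \right)} = \left(u + 4\right) \left(-5\right) = \left(4 + u\right) \left(-5\right) = -20 - 5 u$)
$O{\left(F,v \right)} = -60$ ($O{\left(F,v \right)} = -20 - 5 \left(\left(-4\right) \left(-2\right)\right) = -20 - 40 = -60$)
$- 21 O{\left(-3,E{\left(6,6 \right)} \right)} 1 = \left(-21\right) \left(-60\right) 1 = 1260 \cdot 1 = 1260$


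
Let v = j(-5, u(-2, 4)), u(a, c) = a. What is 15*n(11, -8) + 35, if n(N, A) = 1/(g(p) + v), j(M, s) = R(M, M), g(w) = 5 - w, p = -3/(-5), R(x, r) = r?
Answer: 10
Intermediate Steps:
p = ⅗ (p = -3*(-⅕) = ⅗ ≈ 0.60000)
j(M, s) = M
v = -5
n(N, A) = -5/3 (n(N, A) = 1/((5 - 1*⅗) - 5) = 1/((5 - ⅗) - 5) = 1/(22/5 - 5) = 1/(-⅗) = -5/3)
15*n(11, -8) + 35 = 15*(-5/3) + 35 = -25 + 35 = 10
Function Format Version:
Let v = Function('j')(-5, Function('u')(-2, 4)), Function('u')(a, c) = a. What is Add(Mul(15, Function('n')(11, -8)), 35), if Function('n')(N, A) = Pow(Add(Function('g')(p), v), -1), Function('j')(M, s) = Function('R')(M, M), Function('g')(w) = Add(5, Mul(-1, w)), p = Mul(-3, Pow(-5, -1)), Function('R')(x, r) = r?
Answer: 10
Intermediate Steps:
p = Rational(3, 5) (p = Mul(-3, Rational(-1, 5)) = Rational(3, 5) ≈ 0.60000)
Function('j')(M, s) = M
v = -5
Function('n')(N, A) = Rational(-5, 3) (Function('n')(N, A) = Pow(Add(Add(5, Mul(-1, Rational(3, 5))), -5), -1) = Pow(Add(Add(5, Rational(-3, 5)), -5), -1) = Pow(Add(Rational(22, 5), -5), -1) = Pow(Rational(-3, 5), -1) = Rational(-5, 3))
Add(Mul(15, Function('n')(11, -8)), 35) = Add(Mul(15, Rational(-5, 3)), 35) = Add(-25, 35) = 10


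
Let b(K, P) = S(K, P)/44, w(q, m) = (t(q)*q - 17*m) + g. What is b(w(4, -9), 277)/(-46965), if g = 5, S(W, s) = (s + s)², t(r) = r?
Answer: -76729/516615 ≈ -0.14852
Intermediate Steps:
S(W, s) = 4*s² (S(W, s) = (2*s)² = 4*s²)
w(q, m) = 5 + q² - 17*m (w(q, m) = (q*q - 17*m) + 5 = (q² - 17*m) + 5 = 5 + q² - 17*m)
b(K, P) = P²/11 (b(K, P) = (4*P²)/44 = (4*P²)*(1/44) = P²/11)
b(w(4, -9), 277)/(-46965) = ((1/11)*277²)/(-46965) = ((1/11)*76729)*(-1/46965) = (76729/11)*(-1/46965) = -76729/516615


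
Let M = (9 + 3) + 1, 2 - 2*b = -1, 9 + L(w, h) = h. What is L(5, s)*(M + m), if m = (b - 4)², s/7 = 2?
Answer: 385/4 ≈ 96.250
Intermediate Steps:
s = 14 (s = 7*2 = 14)
L(w, h) = -9 + h
b = 3/2 (b = 1 - ½*(-1) = 1 + ½ = 3/2 ≈ 1.5000)
m = 25/4 (m = (3/2 - 4)² = (-5/2)² = 25/4 ≈ 6.2500)
M = 13 (M = 12 + 1 = 13)
L(5, s)*(M + m) = (-9 + 14)*(13 + 25/4) = 5*(77/4) = 385/4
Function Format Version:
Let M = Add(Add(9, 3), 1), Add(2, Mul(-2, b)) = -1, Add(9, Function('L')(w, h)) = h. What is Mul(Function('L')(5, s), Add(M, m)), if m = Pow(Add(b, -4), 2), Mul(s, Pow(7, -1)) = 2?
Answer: Rational(385, 4) ≈ 96.250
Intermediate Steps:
s = 14 (s = Mul(7, 2) = 14)
Function('L')(w, h) = Add(-9, h)
b = Rational(3, 2) (b = Add(1, Mul(Rational(-1, 2), -1)) = Add(1, Rational(1, 2)) = Rational(3, 2) ≈ 1.5000)
m = Rational(25, 4) (m = Pow(Add(Rational(3, 2), -4), 2) = Pow(Rational(-5, 2), 2) = Rational(25, 4) ≈ 6.2500)
M = 13 (M = Add(12, 1) = 13)
Mul(Function('L')(5, s), Add(M, m)) = Mul(Add(-9, 14), Add(13, Rational(25, 4))) = Mul(5, Rational(77, 4)) = Rational(385, 4)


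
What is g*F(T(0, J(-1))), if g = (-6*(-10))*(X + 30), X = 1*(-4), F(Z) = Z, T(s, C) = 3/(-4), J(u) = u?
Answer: -1170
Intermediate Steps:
T(s, C) = -¾ (T(s, C) = 3*(-¼) = -¾)
X = -4
g = 1560 (g = (-6*(-10))*(-4 + 30) = 60*26 = 1560)
g*F(T(0, J(-1))) = 1560*(-¾) = -1170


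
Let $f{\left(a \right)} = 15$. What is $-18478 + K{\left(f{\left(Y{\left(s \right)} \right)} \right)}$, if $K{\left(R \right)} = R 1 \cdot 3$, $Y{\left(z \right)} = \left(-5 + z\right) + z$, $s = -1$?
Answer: $-18433$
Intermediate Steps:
$Y{\left(z \right)} = -5 + 2 z$
$K{\left(R \right)} = 3 R$ ($K{\left(R \right)} = R 3 = 3 R$)
$-18478 + K{\left(f{\left(Y{\left(s \right)} \right)} \right)} = -18478 + 3 \cdot 15 = -18478 + 45 = -18433$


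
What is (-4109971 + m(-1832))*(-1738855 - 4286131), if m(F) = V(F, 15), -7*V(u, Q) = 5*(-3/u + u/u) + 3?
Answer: 158777307915708075/6412 ≈ 2.4763e+13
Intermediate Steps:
V(u, Q) = -8/7 + 15/(7*u) (V(u, Q) = -(5*(-3/u + u/u) + 3)/7 = -(5*(-3/u + 1) + 3)/7 = -(5*(1 - 3/u) + 3)/7 = -((5 - 15/u) + 3)/7 = -(8 - 15/u)/7 = -8/7 + 15/(7*u))
m(F) = (15 - 8*F)/(7*F)
(-4109971 + m(-1832))*(-1738855 - 4286131) = (-4109971 + (1/7)*(15 - 8*(-1832))/(-1832))*(-1738855 - 4286131) = (-4109971 + (1/7)*(-1/1832)*(15 + 14656))*(-6024986) = (-4109971 + (1/7)*(-1/1832)*14671)*(-6024986) = (-4109971 - 14671/12824)*(-6024986) = -52706282775/12824*(-6024986) = 158777307915708075/6412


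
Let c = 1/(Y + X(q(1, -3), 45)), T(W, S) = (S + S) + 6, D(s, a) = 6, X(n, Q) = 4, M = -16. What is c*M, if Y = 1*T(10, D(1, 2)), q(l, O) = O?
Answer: -8/11 ≈ -0.72727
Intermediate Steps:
T(W, S) = 6 + 2*S (T(W, S) = 2*S + 6 = 6 + 2*S)
Y = 18 (Y = 1*(6 + 2*6) = 1*(6 + 12) = 1*18 = 18)
c = 1/22 (c = 1/(18 + 4) = 1/22 ≈ 0.045455)
c*M = (1/22)*(-16) = -8/11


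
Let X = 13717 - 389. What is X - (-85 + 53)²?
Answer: 12304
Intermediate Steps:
X = 13328
X - (-85 + 53)² = 13328 - (-85 + 53)² = 13328 - 1*(-32)² = 13328 - 1*1024 = 13328 - 1024 = 12304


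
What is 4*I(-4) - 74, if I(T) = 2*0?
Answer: -74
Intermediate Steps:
I(T) = 0
4*I(-4) - 74 = 4*0 - 74 = 0 - 74 = -74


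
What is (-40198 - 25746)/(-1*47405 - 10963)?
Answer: 8243/7296 ≈ 1.1298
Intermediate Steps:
(-40198 - 25746)/(-1*47405 - 10963) = -65944/(-47405 - 10963) = -65944/(-58368) = -65944*(-1/58368) = 8243/7296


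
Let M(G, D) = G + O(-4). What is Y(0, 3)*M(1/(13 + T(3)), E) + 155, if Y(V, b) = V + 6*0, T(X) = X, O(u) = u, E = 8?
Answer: 155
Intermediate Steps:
Y(V, b) = V (Y(V, b) = V + 0 = V)
M(G, D) = -4 + G (M(G, D) = G - 4 = -4 + G)
Y(0, 3)*M(1/(13 + T(3)), E) + 155 = 0*(-4 + 1/(13 + 3)) + 155 = 0*(-4 + 1/16) + 155 = 0*(-63/16) + 155 = 0 + 155 = 155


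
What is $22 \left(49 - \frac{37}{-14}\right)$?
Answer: $\frac{7953}{7} \approx 1136.1$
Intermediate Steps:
$22 \left(49 - \frac{37}{-14}\right) = 22 \left(49 - - \frac{37}{14}\right) = 22 \left(49 + \frac{37}{14}\right) = 22 \cdot \frac{723}{14} = \frac{7953}{7}$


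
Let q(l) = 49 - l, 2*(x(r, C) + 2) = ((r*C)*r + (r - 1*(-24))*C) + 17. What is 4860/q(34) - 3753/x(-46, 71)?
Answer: 48167082/148687 ≈ 323.95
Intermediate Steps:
x(r, C) = 13/2 + C*r²/2 + C*(24 + r)/2 (x(r, C) = -2 + (((r*C)*r + (r - 1*(-24))*C) + 17)/2 = -2 + (((C*r)*r + (r + 24)*C) + 17)/2 = -2 + ((C*r² + (24 + r)*C) + 17)/2 = -2 + ((C*r² + C*(24 + r)) + 17)/2 = -2 + (17 + C*r² + C*(24 + r))/2 = -2 + (17/2 + C*r²/2 + C*(24 + r)/2) = 13/2 + C*r²/2 + C*(24 + r)/2)
4860/q(34) - 3753/x(-46, 71) = 4860/(49 - 1*34) - 3753/(13/2 + 12*71 + (½)*71*(-46) + (½)*71*(-46)²) = 4860/(49 - 34) - 3753/(13/2 + 852 - 1633 + (½)*71*2116) = 4860/15 - 3753/(13/2 + 852 - 1633 + 75118) = 4860*(1/15) - 3753/148687/2 = 324 - 3753*2/148687 = 324 - 7506/148687 = 48167082/148687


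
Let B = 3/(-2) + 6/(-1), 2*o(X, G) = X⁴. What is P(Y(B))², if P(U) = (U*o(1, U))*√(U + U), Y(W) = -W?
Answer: 3375/16 ≈ 210.94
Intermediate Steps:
o(X, G) = X⁴/2
B = -15/2 (B = 3*(-½) + 6*(-1) = -3/2 - 6 = -15/2 ≈ -7.5000)
P(U) = √2*U^(3/2)/2 (P(U) = (U*((½)*1⁴))*√(U + U) = (U*((½)*1))*√(2*U) = (U*(½))*(√2*√U) = (U/2)*(√2*√U) = √2*U^(3/2)/2)
P(Y(B))² = (√2*(-1*(-15/2))^(3/2)/2)² = (√2*(15/2)^(3/2)/2)² = (√2*(15*√30/4)/2)² = (15*√15/4)² = 3375/16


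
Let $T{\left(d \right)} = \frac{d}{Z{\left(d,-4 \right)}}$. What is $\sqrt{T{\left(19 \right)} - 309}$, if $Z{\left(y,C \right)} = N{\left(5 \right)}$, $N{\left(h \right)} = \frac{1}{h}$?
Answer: $i \sqrt{214} \approx 14.629 i$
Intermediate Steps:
$Z{\left(y,C \right)} = \frac{1}{5}$
$T{\left(d \right)} = 5 d$ ($T{\left(d \right)} = d \frac{1}{\frac{1}{5}} = d 5 = 5 d$)
$\sqrt{T{\left(19 \right)} - 309} = \sqrt{5 \cdot 19 - 309} = \sqrt{95 - 309} = \sqrt{-214} = i \sqrt{214}$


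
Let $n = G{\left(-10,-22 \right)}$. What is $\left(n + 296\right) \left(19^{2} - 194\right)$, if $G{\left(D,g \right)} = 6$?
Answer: $50434$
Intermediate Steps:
$n = 6$
$\left(n + 296\right) \left(19^{2} - 194\right) = \left(6 + 296\right) \left(19^{2} - 194\right) = 302 \left(361 - 194\right) = 302 \cdot 167 = 50434$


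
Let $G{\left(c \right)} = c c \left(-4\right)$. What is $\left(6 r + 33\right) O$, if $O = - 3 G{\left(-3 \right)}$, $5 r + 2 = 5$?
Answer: $\frac{19764}{5} \approx 3952.8$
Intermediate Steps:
$r = \frac{3}{5}$ ($r = - \frac{2}{5} + \frac{1}{5} \cdot 5 = - \frac{2}{5} + 1 = \frac{3}{5} \approx 0.6$)
$G{\left(c \right)} = - 4 c^{2}$ ($G{\left(c \right)} = c^{2} \left(-4\right) = - 4 c^{2}$)
$O = 108$ ($O = - 3 \left(- 4 \left(-3\right)^{2}\right) = - 3 \left(\left(-4\right) 9\right) = \left(-3\right) \left(-36\right) = 108$)
$\left(6 r + 33\right) O = \left(6 \cdot \frac{3}{5} + 33\right) 108 = \left(\frac{18}{5} + 33\right) 108 = \frac{183}{5} \cdot 108 = \frac{19764}{5}$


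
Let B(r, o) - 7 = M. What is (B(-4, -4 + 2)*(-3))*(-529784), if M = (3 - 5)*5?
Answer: -4768056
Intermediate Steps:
M = -10 (M = -2*5 = -10)
B(r, o) = -3 (B(r, o) = 7 - 10 = -3)
(B(-4, -4 + 2)*(-3))*(-529784) = -3*(-3)*(-529784) = 9*(-529784) = -4768056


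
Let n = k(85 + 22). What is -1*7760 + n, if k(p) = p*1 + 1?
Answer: -7652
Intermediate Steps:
k(p) = 1 + p (k(p) = p + 1 = 1 + p)
n = 108 (n = 1 + (85 + 22) = 1 + 107 = 108)
-1*7760 + n = -1*7760 + 108 = -7760 + 108 = -7652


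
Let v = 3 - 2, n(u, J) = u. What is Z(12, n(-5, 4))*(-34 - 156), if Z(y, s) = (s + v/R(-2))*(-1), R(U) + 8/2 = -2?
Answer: -2945/3 ≈ -981.67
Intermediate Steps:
R(U) = -6 (R(U) = -4 - 2 = -6)
v = 1
Z(y, s) = ⅙ - s (Z(y, s) = (s + 1/(-6))*(-1) = (s + 1*(-⅙))*(-1) = (s - ⅙)*(-1) = (-⅙ + s)*(-1) = ⅙ - s)
Z(12, n(-5, 4))*(-34 - 156) = (⅙ - 1*(-5))*(-34 - 156) = (⅙ + 5)*(-190) = (31/6)*(-190) = -2945/3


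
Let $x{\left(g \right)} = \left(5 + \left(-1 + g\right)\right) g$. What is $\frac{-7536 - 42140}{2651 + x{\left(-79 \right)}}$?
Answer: $- \frac{12419}{2144} \approx -5.7924$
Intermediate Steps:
$x{\left(g \right)} = g \left(4 + g\right)$ ($x{\left(g \right)} = \left(4 + g\right) g = g \left(4 + g\right)$)
$\frac{-7536 - 42140}{2651 + x{\left(-79 \right)}} = \frac{-7536 - 42140}{2651 - 79 \left(4 - 79\right)} = - \frac{49676}{2651 - -5925} = - \frac{49676}{2651 + 5925} = - \frac{49676}{8576} = \left(-49676\right) \frac{1}{8576} = - \frac{12419}{2144}$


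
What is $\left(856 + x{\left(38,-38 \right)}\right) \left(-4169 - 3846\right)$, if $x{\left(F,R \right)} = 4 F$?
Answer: $-8079120$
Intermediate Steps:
$\left(856 + x{\left(38,-38 \right)}\right) \left(-4169 - 3846\right) = \left(856 + 4 \cdot 38\right) \left(-4169 - 3846\right) = \left(856 + 152\right) \left(-8015\right) = 1008 \left(-8015\right) = -8079120$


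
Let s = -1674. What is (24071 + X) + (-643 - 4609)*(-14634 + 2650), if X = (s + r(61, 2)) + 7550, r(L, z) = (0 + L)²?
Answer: 62973636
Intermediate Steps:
r(L, z) = L²
X = 9597 (X = (-1674 + 61²) + 7550 = (-1674 + 3721) + 7550 = 2047 + 7550 = 9597)
(24071 + X) + (-643 - 4609)*(-14634 + 2650) = (24071 + 9597) + (-643 - 4609)*(-14634 + 2650) = 33668 - 5252*(-11984) = 33668 + 62939968 = 62973636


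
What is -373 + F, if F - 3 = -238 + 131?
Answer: -477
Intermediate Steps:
F = -104 (F = 3 + (-238 + 131) = 3 - 107 = -104)
-373 + F = -373 - 104 = -477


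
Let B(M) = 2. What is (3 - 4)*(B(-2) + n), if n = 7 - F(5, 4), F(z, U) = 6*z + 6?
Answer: 27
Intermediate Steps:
F(z, U) = 6 + 6*z
n = -29 (n = 7 - (6 + 6*5) = 7 - (6 + 30) = 7 - 1*36 = 7 - 36 = -29)
(3 - 4)*(B(-2) + n) = (3 - 4)*(2 - 29) = -1*(-27) = 27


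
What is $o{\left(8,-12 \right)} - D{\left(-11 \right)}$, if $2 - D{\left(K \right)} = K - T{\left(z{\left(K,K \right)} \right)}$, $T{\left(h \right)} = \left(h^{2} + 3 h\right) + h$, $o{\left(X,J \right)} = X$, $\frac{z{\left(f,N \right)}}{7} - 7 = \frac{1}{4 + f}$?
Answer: $-2501$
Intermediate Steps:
$z{\left(f,N \right)} = 49 + \frac{7}{4 + f}$
$T{\left(h \right)} = h^{2} + 4 h$
$D{\left(K \right)} = 2 - K + \frac{7 \left(4 + \frac{7 \left(29 + 7 K\right)}{4 + K}\right) \left(29 + 7 K\right)}{4 + K}$ ($D{\left(K \right)} = 2 - \left(K - \frac{7 \left(29 + 7 K\right)}{4 + K} \left(4 + \frac{7 \left(29 + 7 K\right)}{4 + K}\right)\right) = 2 - \left(K - \frac{7 \left(4 + \frac{7 \left(29 + 7 K\right)}{4 + K}\right) \left(29 + 7 K\right)}{4 + K}\right) = 2 - K + \frac{7 \left(4 + \frac{7 \left(29 + 7 K\right)}{4 + K}\right) \left(29 + 7 K\right)}{4 + K}$)
$o{\left(8,-12 \right)} - D{\left(-11 \right)} = 8 - \frac{44489 - \left(-11\right)^{3} + 2591 \left(-11\right)^{2} + 21490 \left(-11\right)}{16 + \left(-11\right)^{2} + 8 \left(-11\right)} = 8 - \frac{44489 - -1331 + 2591 \cdot 121 - 236390}{16 + 121 - 88} = 8 - \frac{44489 + 1331 + 313511 - 236390}{49} = 8 - \frac{1}{49} \cdot 122941 = 8 - 2509 = -2501$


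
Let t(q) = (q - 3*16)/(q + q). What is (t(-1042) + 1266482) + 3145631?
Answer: 4597422291/1042 ≈ 4.4121e+6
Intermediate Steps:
t(q) = (-48 + q)/(2*q) (t(q) = (q - 48)/((2*q)) = (-48 + q)*(1/(2*q)) = (-48 + q)/(2*q))
(t(-1042) + 1266482) + 3145631 = ((1/2)*(-48 - 1042)/(-1042) + 1266482) + 3145631 = ((1/2)*(-1/1042)*(-1090) + 1266482) + 3145631 = (545/1042 + 1266482) + 3145631 = 1319674789/1042 + 3145631 = 4597422291/1042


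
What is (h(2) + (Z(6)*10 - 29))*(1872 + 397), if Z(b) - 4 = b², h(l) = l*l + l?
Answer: 855413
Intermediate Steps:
h(l) = l + l² (h(l) = l² + l = l + l²)
Z(b) = 4 + b²
(h(2) + (Z(6)*10 - 29))*(1872 + 397) = (2*(1 + 2) + ((4 + 6²)*10 - 29))*(1872 + 397) = (2*3 + ((4 + 36)*10 - 29))*2269 = (6 + (40*10 - 29))*2269 = (6 + (400 - 29))*2269 = (6 + 371)*2269 = 377*2269 = 855413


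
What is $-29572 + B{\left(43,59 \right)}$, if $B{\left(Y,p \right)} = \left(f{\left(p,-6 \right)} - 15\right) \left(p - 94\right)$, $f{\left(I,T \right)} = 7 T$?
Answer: $-27577$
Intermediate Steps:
$B{\left(Y,p \right)} = 5358 - 57 p$ ($B{\left(Y,p \right)} = \left(7 \left(-6\right) - 15\right) \left(p - 94\right) = \left(-42 - 15\right) \left(-94 + p\right) = - 57 \left(-94 + p\right) = 5358 - 57 p$)
$-29572 + B{\left(43,59 \right)} = -29572 + \left(5358 - 3363\right) = -29572 + 1995 = -27577$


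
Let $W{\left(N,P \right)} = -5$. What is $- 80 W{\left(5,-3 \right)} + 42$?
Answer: $442$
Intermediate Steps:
$- 80 W{\left(5,-3 \right)} + 42 = \left(-80\right) \left(-5\right) + 42 = 400 + 42 = 442$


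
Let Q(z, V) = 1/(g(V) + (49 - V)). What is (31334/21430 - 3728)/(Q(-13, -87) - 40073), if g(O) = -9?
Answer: 5071091331/54531528050 ≈ 0.092994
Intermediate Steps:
Q(z, V) = 1/(40 - V) (Q(z, V) = 1/(-9 + (49 - V)) = 1/(40 - V))
(31334/21430 - 3728)/(Q(-13, -87) - 40073) = (31334/21430 - 3728)/(-1/(-40 - 87) - 40073) = (31334*(1/21430) - 3728)/(-1/(-127) - 40073) = (15667/10715 - 3728)/(-1*(-1/127) - 40073) = -39929853/(10715*(1/127 - 40073)) = -39929853/(10715*(-5089270/127)) = -39929853/10715*(-127/5089270) = 5071091331/54531528050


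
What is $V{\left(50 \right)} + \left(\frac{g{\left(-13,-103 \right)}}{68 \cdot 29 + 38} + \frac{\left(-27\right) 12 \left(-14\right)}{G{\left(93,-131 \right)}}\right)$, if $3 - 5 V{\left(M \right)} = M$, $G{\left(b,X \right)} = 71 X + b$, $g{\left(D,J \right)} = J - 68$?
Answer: $- \frac{1538899}{154234} \approx -9.9777$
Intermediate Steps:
$g{\left(D,J \right)} = -68 + J$
$G{\left(b,X \right)} = b + 71 X$
$V{\left(M \right)} = \frac{3}{5} - \frac{M}{5}$
$V{\left(50 \right)} + \left(\frac{g{\left(-13,-103 \right)}}{68 \cdot 29 + 38} + \frac{\left(-27\right) 12 \left(-14\right)}{G{\left(93,-131 \right)}}\right) = \left(\frac{3}{5} - 10\right) + \left(\frac{-68 - 103}{68 \cdot 29 + 38} + \frac{\left(-27\right) 12 \left(-14\right)}{93 + 71 \left(-131\right)}\right) = \left(\frac{3}{5} - 10\right) - \left(\frac{171}{1972 + 38} - \frac{\left(-324\right) \left(-14\right)}{93 - 9301}\right) = - \frac{47}{5} + \left(- \frac{171}{2010} + \frac{4536}{-9208}\right) = - \frac{47}{5} + \left(\left(-171\right) \frac{1}{2010} + 4536 \left(- \frac{1}{9208}\right)\right) = - \frac{47}{5} - \frac{445497}{771170} = - \frac{1538899}{154234}$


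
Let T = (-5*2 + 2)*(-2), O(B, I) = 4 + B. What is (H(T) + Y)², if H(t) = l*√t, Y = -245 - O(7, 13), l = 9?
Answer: 48400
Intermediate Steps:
T = 16 (T = (-10 + 2)*(-2) = -8*(-2) = 16)
Y = -256 (Y = -245 - (4 + 7) = -245 - 1*11 = -245 - 11 = -256)
H(t) = 9*√t
(H(T) + Y)² = (9*√16 - 256)² = (9*4 - 256)² = (36 - 256)² = (-220)² = 48400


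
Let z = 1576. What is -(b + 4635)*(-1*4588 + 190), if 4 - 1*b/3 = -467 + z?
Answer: 5805360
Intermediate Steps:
b = -3315 (b = 12 - 3*(-467 + 1576) = 12 - 3*1109 = 12 - 3327 = -3315)
-(b + 4635)*(-1*4588 + 190) = -(-3315 + 4635)*(-1*4588 + 190) = -1320*(-4588 + 190) = -1320*(-4398) = -1*(-5805360) = 5805360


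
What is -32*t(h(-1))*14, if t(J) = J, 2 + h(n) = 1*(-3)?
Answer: 2240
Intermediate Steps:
h(n) = -5 (h(n) = -2 + 1*(-3) = -2 - 3 = -5)
-32*t(h(-1))*14 = -32*(-5)*14 = 160*14 = 2240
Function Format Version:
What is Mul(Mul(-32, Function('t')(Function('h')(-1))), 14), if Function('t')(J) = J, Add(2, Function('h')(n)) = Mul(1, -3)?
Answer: 2240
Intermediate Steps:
Function('h')(n) = -5 (Function('h')(n) = Add(-2, Mul(1, -3)) = Add(-2, -3) = -5)
Mul(Mul(-32, Function('t')(Function('h')(-1))), 14) = Mul(Mul(-32, -5), 14) = Mul(160, 14) = 2240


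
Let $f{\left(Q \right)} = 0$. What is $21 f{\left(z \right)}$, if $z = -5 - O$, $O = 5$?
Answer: $0$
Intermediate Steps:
$z = -10$ ($z = -5 - 5 = -10$)
$21 f{\left(z \right)} = 21 \cdot 0 = 0$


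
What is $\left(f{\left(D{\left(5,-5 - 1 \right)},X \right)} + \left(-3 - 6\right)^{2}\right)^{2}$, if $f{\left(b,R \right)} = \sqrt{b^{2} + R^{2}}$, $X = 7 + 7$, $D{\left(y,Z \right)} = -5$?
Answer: $\left(81 + \sqrt{221}\right)^{2} \approx 9190.3$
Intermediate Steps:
$X = 14$
$f{\left(b,R \right)} = \sqrt{R^{2} + b^{2}}$
$\left(f{\left(D{\left(5,-5 - 1 \right)},X \right)} + \left(-3 - 6\right)^{2}\right)^{2} = \left(\sqrt{14^{2} + \left(-5\right)^{2}} + \left(-3 - 6\right)^{2}\right)^{2} = \left(\sqrt{196 + 25} + \left(-9\right)^{2}\right)^{2} = \left(\sqrt{221} + 81\right)^{2} = \left(81 + \sqrt{221}\right)^{2}$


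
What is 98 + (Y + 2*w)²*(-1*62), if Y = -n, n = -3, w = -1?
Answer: 36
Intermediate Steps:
Y = 3 (Y = -1*(-3) = 3)
98 + (Y + 2*w)²*(-1*62) = 98 + (3 + 2*(-1))²*(-1*62) = 98 + (3 - 2)²*(-62) = 98 + 1²*(-62) = 98 + 1*(-62) = 98 - 62 = 36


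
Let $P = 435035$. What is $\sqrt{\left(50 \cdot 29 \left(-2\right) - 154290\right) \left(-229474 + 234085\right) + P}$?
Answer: $i \sqrt{724368055} \approx 26914.0 i$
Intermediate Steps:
$\sqrt{\left(50 \cdot 29 \left(-2\right) - 154290\right) \left(-229474 + 234085\right) + P} = \sqrt{\left(50 \cdot 29 \left(-2\right) - 154290\right) \left(-229474 + 234085\right) + 435035} = \sqrt{\left(1450 \left(-2\right) - 154290\right) 4611 + 435035} = \sqrt{\left(-2900 - 154290\right) 4611 + 435035} = \sqrt{\left(-157190\right) 4611 + 435035} = \sqrt{-724803090 + 435035} = \sqrt{-724368055} = i \sqrt{724368055}$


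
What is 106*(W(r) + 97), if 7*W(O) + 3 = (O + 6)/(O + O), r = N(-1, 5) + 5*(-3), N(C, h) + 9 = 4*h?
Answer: 143259/14 ≈ 10233.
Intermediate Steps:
N(C, h) = -9 + 4*h
r = -4 (r = (-9 + 4*5) + 5*(-3) = (-9 + 20) - 15 = 11 - 15 = -4)
W(O) = -3/7 + (6 + O)/(14*O) (W(O) = -3/7 + ((O + 6)/(O + O))/7 = -3/7 + ((6 + O)/((2*O)))/7 = -3/7 + ((6 + O)*(1/(2*O)))/7 = -3/7 + ((6 + O)/(2*O))/7 = -3/7 + (6 + O)/(14*O))
106*(W(r) + 97) = 106*((1/14)*(6 - 5*(-4))/(-4) + 97) = 106*((1/14)*(-1/4)*(6 + 20) + 97) = 106*((1/14)*(-1/4)*26 + 97) = 106*(-13/28 + 97) = 106*(2703/28) = 143259/14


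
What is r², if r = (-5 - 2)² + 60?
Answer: 11881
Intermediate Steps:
r = 109 (r = (-7)² + 60 = 49 + 60 = 109)
r² = 109² = 11881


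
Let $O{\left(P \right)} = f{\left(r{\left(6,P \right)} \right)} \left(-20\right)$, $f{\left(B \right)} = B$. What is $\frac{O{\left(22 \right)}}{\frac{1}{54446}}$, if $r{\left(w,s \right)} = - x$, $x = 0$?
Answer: $0$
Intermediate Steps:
$r{\left(w,s \right)} = 0$ ($r{\left(w,s \right)} = \left(-1\right) 0 = 0$)
$O{\left(P \right)} = 0$ ($O{\left(P \right)} = 0 \left(-20\right) = 0$)
$\frac{O{\left(22 \right)}}{\frac{1}{54446}} = \frac{0}{\frac{1}{54446}} = 0 \frac{1}{\frac{1}{54446}} = 0 \cdot 54446 = 0$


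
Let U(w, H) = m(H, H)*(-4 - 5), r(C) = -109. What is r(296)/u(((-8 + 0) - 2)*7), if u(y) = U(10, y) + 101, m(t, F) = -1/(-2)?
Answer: -218/193 ≈ -1.1295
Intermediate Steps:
m(t, F) = 1/2 (m(t, F) = -1*(-1/2) = 1/2)
U(w, H) = -9/2 (U(w, H) = (-4 - 5)/2 = (1/2)*(-9) = -9/2)
u(y) = 193/2 (u(y) = -9/2 + 101 = 193/2)
r(296)/u(((-8 + 0) - 2)*7) = -109/193/2 = -109*2/193 = -218/193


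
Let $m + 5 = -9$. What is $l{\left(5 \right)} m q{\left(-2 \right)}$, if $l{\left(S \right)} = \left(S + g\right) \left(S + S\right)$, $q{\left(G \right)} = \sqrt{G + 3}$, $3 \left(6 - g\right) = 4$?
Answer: $- \frac{4060}{3} \approx -1353.3$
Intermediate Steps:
$g = \frac{14}{3}$ ($g = 6 - \frac{4}{3} = \frac{14}{3} \approx 4.6667$)
$q{\left(G \right)} = \sqrt{3 + G}$
$m = -14$ ($m = -5 - 9 = -14$)
$l{\left(S \right)} = 2 S \left(\frac{14}{3} + S\right)$ ($l{\left(S \right)} = \left(S + \frac{14}{3}\right) \left(S + S\right) = \left(\frac{14}{3} + S\right) 2 S = 2 S \left(\frac{14}{3} + S\right)$)
$l{\left(5 \right)} m q{\left(-2 \right)} = \frac{2}{3} \cdot 5 \left(14 + 3 \cdot 5\right) \left(-14\right) \sqrt{3 - 2} = \frac{2}{3} \cdot 5 \left(14 + 15\right) \left(-14\right) \sqrt{1} = \frac{2}{3} \cdot 5 \cdot 29 \left(-14\right) 1 = \frac{290}{3} \left(-14\right) 1 = \left(- \frac{4060}{3}\right) 1 = - \frac{4060}{3}$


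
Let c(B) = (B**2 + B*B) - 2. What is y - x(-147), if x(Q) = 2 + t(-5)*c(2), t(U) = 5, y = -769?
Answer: -801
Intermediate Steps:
c(B) = -2 + 2*B**2 (c(B) = (B**2 + B**2) - 2 = 2*B**2 - 2 = -2 + 2*B**2)
x(Q) = 32 (x(Q) = 2 + 5*(-2 + 2*2**2) = 2 + 5*(-2 + 2*4) = 2 + 5*(-2 + 8) = 2 + 5*6 = 2 + 30 = 32)
y - x(-147) = -769 - 1*32 = -769 - 32 = -801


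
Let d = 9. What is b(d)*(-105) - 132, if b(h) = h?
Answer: -1077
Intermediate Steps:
b(d)*(-105) - 132 = 9*(-105) - 132 = -945 - 132 = -1077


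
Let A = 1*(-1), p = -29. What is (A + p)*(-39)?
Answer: 1170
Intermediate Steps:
A = -1
(A + p)*(-39) = (-1 - 29)*(-39) = -30*(-39) = 1170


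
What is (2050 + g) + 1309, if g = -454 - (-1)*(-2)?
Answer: 2903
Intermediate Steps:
g = -456 (g = -454 - 1*2 = -454 - 2 = -456)
(2050 + g) + 1309 = (2050 - 456) + 1309 = 1594 + 1309 = 2903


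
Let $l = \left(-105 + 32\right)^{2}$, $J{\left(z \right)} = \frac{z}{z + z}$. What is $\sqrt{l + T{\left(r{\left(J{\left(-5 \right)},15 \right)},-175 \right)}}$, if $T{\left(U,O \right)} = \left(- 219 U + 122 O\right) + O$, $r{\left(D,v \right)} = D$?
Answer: $\frac{i \sqrt{65222}}{2} \approx 127.69 i$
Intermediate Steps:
$J{\left(z \right)} = \frac{1}{2}$ ($J{\left(z \right)} = \frac{z}{2 z} = z \frac{1}{2 z} = \frac{1}{2}$)
$T{\left(U,O \right)} = - 219 U + 123 O$
$l = 5329$ ($l = \left(-73\right)^{2} = 5329$)
$\sqrt{l + T{\left(r{\left(J{\left(-5 \right)},15 \right)},-175 \right)}} = \sqrt{5329 + \left(\left(-219\right) \frac{1}{2} + 123 \left(-175\right)\right)} = \sqrt{5329 - \frac{43269}{2}} = \sqrt{- \frac{32611}{2}} = \frac{i \sqrt{65222}}{2}$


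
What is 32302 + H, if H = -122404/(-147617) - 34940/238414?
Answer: 568429651427776/17596979719 ≈ 32303.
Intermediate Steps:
H = 12012544638/17596979719 (H = -122404*(-1/147617) - 34940*1/238414 = 122404/147617 - 17470/119207 = 12012544638/17596979719 ≈ 0.68265)
32302 + H = 32302 + 12012544638/17596979719 = 568429651427776/17596979719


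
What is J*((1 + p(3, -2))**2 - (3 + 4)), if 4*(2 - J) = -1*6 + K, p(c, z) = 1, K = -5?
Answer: -57/4 ≈ -14.250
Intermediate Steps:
J = 19/4 (J = 2 - (-1*6 - 5)/4 = 2 - (-6 - 5)/4 = 2 - 1/4*(-11) = 2 + 11/4 = 19/4 ≈ 4.7500)
J*((1 + p(3, -2))**2 - (3 + 4)) = 19*((1 + 1)**2 - (3 + 4))/4 = 19*(2**2 - 1*7)/4 = 19*(4 - 7)/4 = (19/4)*(-3) = -57/4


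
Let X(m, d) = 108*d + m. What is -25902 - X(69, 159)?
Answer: -43143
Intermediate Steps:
X(m, d) = m + 108*d
-25902 - X(69, 159) = -25902 - (69 + 108*159) = -25902 - (69 + 17172) = -25902 - 1*17241 = -25902 - 17241 = -43143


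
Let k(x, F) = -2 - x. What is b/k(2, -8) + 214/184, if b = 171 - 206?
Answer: 228/23 ≈ 9.9130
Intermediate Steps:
b = -35
b/k(2, -8) + 214/184 = -35/(-2 - 1*2) + 214/184 = -35/(-2 - 2) + 214*(1/184) = -35/(-4) + 107/92 = -35*(-1/4) + 107/92 = 35/4 + 107/92 = 228/23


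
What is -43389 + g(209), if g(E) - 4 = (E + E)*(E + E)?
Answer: 131339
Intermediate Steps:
g(E) = 4 + 4*E² (g(E) = 4 + (E + E)*(E + E) = 4 + (2*E)*(2*E) = 4 + 4*E²)
-43389 + g(209) = -43389 + (4 + 4*209²) = -43389 + (4 + 4*43681) = -43389 + (4 + 174724) = -43389 + 174728 = 131339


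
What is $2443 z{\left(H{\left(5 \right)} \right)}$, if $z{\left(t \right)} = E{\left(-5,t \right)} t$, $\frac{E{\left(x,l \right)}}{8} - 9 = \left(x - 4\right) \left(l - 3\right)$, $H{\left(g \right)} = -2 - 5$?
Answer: $-13543992$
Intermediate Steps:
$H{\left(g \right)} = -7$ ($H{\left(g \right)} = -2 - 5 = -7$)
$E{\left(x,l \right)} = 72 + 8 \left(-4 + x\right) \left(-3 + l\right)$ ($E{\left(x,l \right)} = 72 + 8 \left(x - 4\right) \left(l - 3\right) = 72 + 8 \left(-4 + x\right) \left(-3 + l\right)$)
$z{\left(t \right)} = t \left(288 - 72 t\right)$ ($z{\left(t \right)} = \left(168 - 32 t - -120 + 8 t \left(-5\right)\right) t = \left(168 - 32 t + 120 - 40 t\right) t = \left(288 - 72 t\right) t = t \left(288 - 72 t\right)$)
$2443 z{\left(H{\left(5 \right)} \right)} = 2443 \cdot 72 \left(-7\right) \left(4 - -7\right) = 2443 \cdot 72 \left(-7\right) \left(4 + 7\right) = 2443 \cdot 72 \left(-7\right) 11 = 2443 \left(-5544\right) = -13543992$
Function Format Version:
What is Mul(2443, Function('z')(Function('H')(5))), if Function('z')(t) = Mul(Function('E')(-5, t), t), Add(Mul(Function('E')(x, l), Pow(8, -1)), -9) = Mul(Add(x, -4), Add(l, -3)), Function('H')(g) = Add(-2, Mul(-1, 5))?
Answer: -13543992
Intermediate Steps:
Function('H')(g) = -7 (Function('H')(g) = Add(-2, -5) = -7)
Function('E')(x, l) = Add(72, Mul(8, Add(-4, x), Add(-3, l))) (Function('E')(x, l) = Add(72, Mul(8, Mul(Add(x, -4), Add(l, -3)))) = Add(72, Mul(8, Mul(Add(-4, x), Add(-3, l)))) = Add(72, Mul(8, Add(-4, x), Add(-3, l))))
Function('z')(t) = Mul(t, Add(288, Mul(-72, t))) (Function('z')(t) = Mul(Add(168, Mul(-32, t), Mul(-24, -5), Mul(8, t, -5)), t) = Mul(Add(168, Mul(-32, t), 120, Mul(-40, t)), t) = Mul(Add(288, Mul(-72, t)), t) = Mul(t, Add(288, Mul(-72, t))))
Mul(2443, Function('z')(Function('H')(5))) = Mul(2443, Mul(72, -7, Add(4, Mul(-1, -7)))) = Mul(2443, Mul(72, -7, Add(4, 7))) = Mul(2443, Mul(72, -7, 11)) = Mul(2443, -5544) = -13543992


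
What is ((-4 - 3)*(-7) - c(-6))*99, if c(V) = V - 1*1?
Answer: 5544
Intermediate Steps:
c(V) = -1 + V (c(V) = V - 1 = -1 + V)
((-4 - 3)*(-7) - c(-6))*99 = ((-4 - 3)*(-7) - (-1 - 6))*99 = (-7*(-7) - 1*(-7))*99 = (49 + 7)*99 = 56*99 = 5544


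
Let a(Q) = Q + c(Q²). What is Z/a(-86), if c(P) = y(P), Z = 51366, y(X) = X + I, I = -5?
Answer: 17122/2435 ≈ 7.0316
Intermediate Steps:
y(X) = -5 + X (y(X) = X - 5 = -5 + X)
c(P) = -5 + P
a(Q) = -5 + Q + Q² (a(Q) = Q + (-5 + Q²) = -5 + Q + Q²)
Z/a(-86) = 51366/(-5 - 86 + (-86)²) = 51366/(-5 - 86 + 7396) = 51366/7305 = 51366*(1/7305) = 17122/2435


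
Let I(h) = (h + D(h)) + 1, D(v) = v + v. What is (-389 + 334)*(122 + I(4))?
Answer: -7425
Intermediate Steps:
D(v) = 2*v
I(h) = 1 + 3*h (I(h) = (h + 2*h) + 1 = 3*h + 1 = 1 + 3*h)
(-389 + 334)*(122 + I(4)) = (-389 + 334)*(122 + (1 + 3*4)) = -55*(122 + (1 + 12)) = -55*(122 + 13) = -55*135 = -7425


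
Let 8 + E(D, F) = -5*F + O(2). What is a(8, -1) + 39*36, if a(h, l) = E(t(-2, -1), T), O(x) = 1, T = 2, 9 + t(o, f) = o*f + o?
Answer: 1387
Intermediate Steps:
t(o, f) = -9 + o + f*o (t(o, f) = -9 + (o*f + o) = -9 + (f*o + o) = -9 + (o + f*o) = -9 + o + f*o)
E(D, F) = -7 - 5*F (E(D, F) = -8 + (-5*F + 1) = -8 + (1 - 5*F) = -7 - 5*F)
a(h, l) = -17 (a(h, l) = -7 - 5*2 = -7 - 10 = -17)
a(8, -1) + 39*36 = -17 + 39*36 = -17 + 1404 = 1387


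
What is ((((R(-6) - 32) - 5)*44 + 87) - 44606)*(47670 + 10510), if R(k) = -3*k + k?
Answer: -2654113420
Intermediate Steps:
R(k) = -2*k
((((R(-6) - 32) - 5)*44 + 87) - 44606)*(47670 + 10510) = ((((-2*(-6) - 32) - 5)*44 + 87) - 44606)*(47670 + 10510) = ((((12 - 32) - 5)*44 + 87) - 44606)*58180 = (((-20 - 5)*44 + 87) - 44606)*58180 = ((-25*44 + 87) - 44606)*58180 = ((-1100 + 87) - 44606)*58180 = (-1013 - 44606)*58180 = -45619*58180 = -2654113420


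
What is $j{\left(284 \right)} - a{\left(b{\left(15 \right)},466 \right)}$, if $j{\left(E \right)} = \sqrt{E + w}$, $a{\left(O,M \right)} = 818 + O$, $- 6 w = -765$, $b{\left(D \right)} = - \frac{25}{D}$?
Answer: $- \frac{2449}{3} + \frac{\sqrt{1646}}{2} \approx -796.05$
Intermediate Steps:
$w = \frac{255}{2}$ ($w = \left(- \frac{1}{6}\right) \left(-765\right) = \frac{255}{2} \approx 127.5$)
$j{\left(E \right)} = \sqrt{\frac{255}{2} + E}$ ($j{\left(E \right)} = \sqrt{E + \frac{255}{2}} = \sqrt{\frac{255}{2} + E}$)
$j{\left(284 \right)} - a{\left(b{\left(15 \right)},466 \right)} = \frac{\sqrt{510 + 4 \cdot 284}}{2} - \left(818 - \frac{25}{15}\right) = \frac{\sqrt{510 + 1136}}{2} - \left(818 - \frac{5}{3}\right) = \frac{\sqrt{1646}}{2} - \left(818 - \frac{5}{3}\right) = \frac{\sqrt{1646}}{2} - \frac{2449}{3} = - \frac{2449}{3} + \frac{\sqrt{1646}}{2}$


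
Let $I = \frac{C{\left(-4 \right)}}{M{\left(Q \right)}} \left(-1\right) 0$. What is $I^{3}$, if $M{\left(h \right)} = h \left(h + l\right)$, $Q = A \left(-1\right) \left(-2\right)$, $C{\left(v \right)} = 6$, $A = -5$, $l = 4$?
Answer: $0$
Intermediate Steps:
$Q = -10$ ($Q = \left(-5\right) \left(-1\right) \left(-2\right) = 5 \left(-2\right) = -10$)
$M{\left(h \right)} = h \left(4 + h\right)$ ($M{\left(h \right)} = h \left(h + 4\right) = h \left(4 + h\right)$)
$I = 0$ ($I = \frac{6}{\left(-10\right) \left(4 - 10\right)} \left(-1\right) 0 = \frac{6}{\left(-10\right) \left(-6\right)} \left(-1\right) 0 = \frac{6}{60} \left(-1\right) 0 = 6 \cdot \frac{1}{60} \left(-1\right) 0 = \frac{1}{10} \left(-1\right) 0 = \left(- \frac{1}{10}\right) 0 = 0$)
$I^{3} = 0^{3} = 0$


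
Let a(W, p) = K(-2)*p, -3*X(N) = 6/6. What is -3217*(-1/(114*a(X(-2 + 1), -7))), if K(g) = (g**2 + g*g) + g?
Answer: -3217/4788 ≈ -0.67189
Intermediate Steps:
K(g) = g + 2*g**2 (K(g) = (g**2 + g**2) + g = 2*g**2 + g = g + 2*g**2)
X(N) = -1/3 (X(N) = -2/6 = -1/3*1 = -1/3)
a(W, p) = 6*p (a(W, p) = (-2*(1 + 2*(-2)))*p = (-2*(1 - 4))*p = (-2*(-3))*p = 6*p)
-3217*(-1/(114*a(X(-2 + 1), -7))) = -3217/((-684*(-7))) = -3217/((-114*(-42))) = -3217/4788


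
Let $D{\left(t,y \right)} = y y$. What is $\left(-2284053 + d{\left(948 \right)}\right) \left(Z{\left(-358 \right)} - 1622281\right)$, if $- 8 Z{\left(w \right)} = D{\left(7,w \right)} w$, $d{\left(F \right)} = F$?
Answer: $-9390543285090$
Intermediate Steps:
$D{\left(t,y \right)} = y^{2}$
$Z{\left(w \right)} = - \frac{w^{3}}{8}$ ($Z{\left(w \right)} = - \frac{w^{2} w}{8} = - \frac{w^{3}}{8}$)
$\left(-2284053 + d{\left(948 \right)}\right) \left(Z{\left(-358 \right)} - 1622281\right) = \left(-2284053 + 948\right) \left(- \frac{\left(-358\right)^{3}}{8} - 1622281\right) = - 2283105 \left(\left(- \frac{1}{8}\right) \left(-45882712\right) - 1622281\right) = - 2283105 \left(5735339 - 1622281\right) = \left(-2283105\right) 4113058 = -9390543285090$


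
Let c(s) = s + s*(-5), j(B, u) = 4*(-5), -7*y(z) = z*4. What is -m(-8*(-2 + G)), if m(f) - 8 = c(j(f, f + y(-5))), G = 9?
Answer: -88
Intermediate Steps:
y(z) = -4*z/7 (y(z) = -z*4/7 = -4*z/7)
j(B, u) = -20
c(s) = -4*s (c(s) = s - 5*s = -4*s)
m(f) = 88 (m(f) = 8 - 4*(-20) = 8 + 80 = 88)
-m(-8*(-2 + G)) = -1*88 = -88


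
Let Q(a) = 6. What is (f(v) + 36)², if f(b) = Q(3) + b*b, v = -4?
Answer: 3364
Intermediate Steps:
f(b) = 6 + b² (f(b) = 6 + b*b = 6 + b²)
(f(v) + 36)² = ((6 + (-4)²) + 36)² = ((6 + 16) + 36)² = (22 + 36)² = 58² = 3364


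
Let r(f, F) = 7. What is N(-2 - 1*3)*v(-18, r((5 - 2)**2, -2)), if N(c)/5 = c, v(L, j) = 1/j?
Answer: -25/7 ≈ -3.5714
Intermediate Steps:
N(c) = 5*c
N(-2 - 1*3)*v(-18, r((5 - 2)**2, -2)) = (5*(-2 - 1*3))/7 = (5*(-2 - 3))*(1/7) = (5*(-5))*(1/7) = -25*1/7 = -25/7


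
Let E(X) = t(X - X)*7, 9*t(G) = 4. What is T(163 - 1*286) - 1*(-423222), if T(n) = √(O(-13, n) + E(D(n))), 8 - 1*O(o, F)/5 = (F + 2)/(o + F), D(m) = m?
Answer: 423222 + √1608982/204 ≈ 4.2323e+5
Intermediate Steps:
t(G) = 4/9 (t(G) = (⅑)*4 = 4/9)
O(o, F) = 40 - 5*(2 + F)/(F + o) (O(o, F) = 40 - 5*(F + 2)/(o + F) = 40 - 5*(2 + F)/(F + o))
E(X) = 28/9 (E(X) = (4/9)*7 = 28/9)
T(n) = √(28/9 + 5*(-106 + 7*n)/(-13 + n)) (T(n) = √(5*(-2 + 7*n + 8*(-13))/(n - 13) + 28/9) = √(5*(-2 + 7*n - 104)/(-13 + n) + 28/9) = √(5*(-106 + 7*n)/(-13 + n) + 28/9) = √(28/9 + 5*(-106 + 7*n)/(-13 + n)))
T(163 - 1*286) - 1*(-423222) = √((-5134 + 343*(163 - 1*286))/(-13 + (163 - 1*286)))/3 - 1*(-423222) = √((-5134 + 343*(163 - 286))/(-13 + (163 - 286)))/3 + 423222 = √((-5134 + 343*(-123))/(-13 - 123))/3 + 423222 = √((-5134 - 42189)/(-136))/3 + 423222 = √(-1/136*(-47323))/3 + 423222 = √(47323/136)/3 + 423222 = (√1608982/68)/3 + 423222 = √1608982/204 + 423222 = 423222 + √1608982/204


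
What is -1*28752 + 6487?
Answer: -22265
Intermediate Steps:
-1*28752 + 6487 = -28752 + 6487 = -22265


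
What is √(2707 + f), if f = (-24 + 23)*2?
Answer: √2705 ≈ 52.010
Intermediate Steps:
f = -2 (f = -1*2 = -2)
√(2707 + f) = √(2707 - 2) = √2705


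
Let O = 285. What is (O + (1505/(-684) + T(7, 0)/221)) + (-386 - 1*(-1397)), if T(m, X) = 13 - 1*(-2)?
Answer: 195586199/151164 ≈ 1293.9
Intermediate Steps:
T(m, X) = 15 (T(m, X) = 13 + 2 = 15)
(O + (1505/(-684) + T(7, 0)/221)) + (-386 - 1*(-1397)) = (285 + (1505/(-684) + 15/221)) + (-386 - 1*(-1397)) = (285 + (1505*(-1/684) + 15*(1/221))) + (-386 + 1397) = (285 + (-1505/684 + 15/221)) + 1011 = (285 - 322345/151164) + 1011 = 42759395/151164 + 1011 = 195586199/151164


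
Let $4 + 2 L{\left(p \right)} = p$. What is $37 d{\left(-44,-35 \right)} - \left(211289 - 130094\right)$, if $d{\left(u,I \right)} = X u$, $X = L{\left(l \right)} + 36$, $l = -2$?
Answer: $-134919$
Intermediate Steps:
$L{\left(p \right)} = -2 + \frac{p}{2}$
$X = 33$ ($X = \left(-2 + \frac{1}{2} \left(-2\right)\right) + 36 = \left(-2 - 1\right) + 36 = -3 + 36 = 33$)
$d{\left(u,I \right)} = 33 u$
$37 d{\left(-44,-35 \right)} - \left(211289 - 130094\right) = 37 \cdot 33 \left(-44\right) - \left(211289 - 130094\right) = 37 \left(-1452\right) - \left(211289 - 130094\right) = -53724 - 81195 = -134919$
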